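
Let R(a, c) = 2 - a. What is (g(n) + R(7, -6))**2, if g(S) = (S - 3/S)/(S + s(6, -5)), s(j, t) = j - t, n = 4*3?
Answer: 170569/8464 ≈ 20.152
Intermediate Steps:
n = 12
g(S) = (S - 3/S)/(11 + S) (g(S) = (S - 3/S)/(S + (6 - 1*(-5))) = (S - 3/S)/(S + (6 + 5)) = (S - 3/S)/(S + 11) = (S - 3/S)/(11 + S))
(g(n) + R(7, -6))**2 = ((-3 + 12**2)/(12*(11 + 12)) + (2 - 1*7))**2 = ((1/12)*(-3 + 144)/23 + (2 - 7))**2 = ((1/12)*(1/23)*141 - 5)**2 = (47/92 - 5)**2 = (-413/92)**2 = 170569/8464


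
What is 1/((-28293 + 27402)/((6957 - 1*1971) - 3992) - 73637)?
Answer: -994/73196069 ≈ -1.3580e-5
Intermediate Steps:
1/((-28293 + 27402)/((6957 - 1*1971) - 3992) - 73637) = 1/(-891/((6957 - 1971) - 3992) - 73637) = 1/(-891/(4986 - 3992) - 73637) = 1/(-891/994 - 73637) = 1/(-73196069/994) = -994/73196069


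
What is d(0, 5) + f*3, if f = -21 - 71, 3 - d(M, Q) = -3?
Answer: -270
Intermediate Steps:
d(M, Q) = 6 (d(M, Q) = 3 - 1*(-3) = 3 + 3 = 6)
f = -92
d(0, 5) + f*3 = 6 - 92*3 = 6 - 276 = -270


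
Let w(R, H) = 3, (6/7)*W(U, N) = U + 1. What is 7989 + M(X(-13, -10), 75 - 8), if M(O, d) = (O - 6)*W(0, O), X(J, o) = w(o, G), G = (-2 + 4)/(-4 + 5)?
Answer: 15971/2 ≈ 7985.5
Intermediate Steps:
G = 2 (G = 2/1 = 2*1 = 2)
W(U, N) = 7/6 + 7*U/6 (W(U, N) = 7*(U + 1)/6 = 7*(1 + U)/6 = 7/6 + 7*U/6)
X(J, o) = 3
M(O, d) = -7 + 7*O/6 (M(O, d) = (O - 6)*(7/6 + (7/6)*0) = (-6 + O)*(7/6 + 0) = (-6 + O)*(7/6) = -7 + 7*O/6)
7989 + M(X(-13, -10), 75 - 8) = 7989 + (-7 + (7/6)*3) = 7989 + (-7 + 7/2) = 7989 - 7/2 = 15971/2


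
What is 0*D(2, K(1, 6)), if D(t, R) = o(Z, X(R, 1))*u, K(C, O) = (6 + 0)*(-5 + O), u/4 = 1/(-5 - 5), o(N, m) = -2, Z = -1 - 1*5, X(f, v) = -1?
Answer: 0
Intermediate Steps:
Z = -6 (Z = -1 - 5 = -6)
u = -⅖ (u = 4/(-5 - 5) = 4/(-10) = 4*(-⅒) = -⅖ ≈ -0.40000)
K(C, O) = -30 + 6*O (K(C, O) = 6*(-5 + O) = -30 + 6*O)
D(t, R) = ⅘ (D(t, R) = -2*(-⅖) = ⅘)
0*D(2, K(1, 6)) = 0*(⅘) = 0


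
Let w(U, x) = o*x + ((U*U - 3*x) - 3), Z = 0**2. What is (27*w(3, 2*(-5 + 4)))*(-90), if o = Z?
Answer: -29160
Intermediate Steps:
Z = 0
o = 0
w(U, x) = -3 + U**2 - 3*x (w(U, x) = 0*x + ((U*U - 3*x) - 3) = 0 + ((U**2 - 3*x) - 3) = 0 + (-3 + U**2 - 3*x) = -3 + U**2 - 3*x)
(27*w(3, 2*(-5 + 4)))*(-90) = (27*(-3 + 3**2 - 6*(-5 + 4)))*(-90) = (27*(-3 + 9 - 6*(-1)))*(-90) = (27*(-3 + 9 - 3*(-2)))*(-90) = (27*(-3 + 9 + 6))*(-90) = (27*12)*(-90) = 324*(-90) = -29160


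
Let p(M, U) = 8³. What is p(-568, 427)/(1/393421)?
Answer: 201431552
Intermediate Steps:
p(M, U) = 512
p(-568, 427)/(1/393421) = 512/(1/393421) = 512*393421 = 201431552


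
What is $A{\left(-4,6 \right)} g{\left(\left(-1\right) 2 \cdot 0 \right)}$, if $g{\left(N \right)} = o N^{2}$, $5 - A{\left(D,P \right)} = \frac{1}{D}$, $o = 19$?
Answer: $0$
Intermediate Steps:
$A{\left(D,P \right)} = 5 - \frac{1}{D}$
$g{\left(N \right)} = 19 N^{2}$
$A{\left(-4,6 \right)} g{\left(\left(-1\right) 2 \cdot 0 \right)} = \left(5 - \frac{1}{-4}\right) 19 \left(\left(-1\right) 2 \cdot 0\right)^{2} = \left(5 - - \frac{1}{4}\right) 19 \left(\left(-2\right) 0\right)^{2} = \left(5 + \frac{1}{4}\right) 19 \cdot 0^{2} = \frac{21 \cdot 19 \cdot 0}{4} = \frac{21}{4} \cdot 0 = 0$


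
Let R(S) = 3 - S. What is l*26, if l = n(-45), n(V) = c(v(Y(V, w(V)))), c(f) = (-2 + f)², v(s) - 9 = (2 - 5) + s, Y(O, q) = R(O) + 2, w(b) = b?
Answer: 75816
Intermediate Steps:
Y(O, q) = 5 - O (Y(O, q) = (3 - O) + 2 = 5 - O)
v(s) = 6 + s (v(s) = 9 + ((2 - 5) + s) = 9 + (-3 + s) = 6 + s)
n(V) = (9 - V)² (n(V) = (-2 + (6 + (5 - V)))² = (-2 + (11 - V))² = (9 - V)²)
l = 2916 (l = (-9 - 45)² = (-54)² = 2916)
l*26 = 2916*26 = 75816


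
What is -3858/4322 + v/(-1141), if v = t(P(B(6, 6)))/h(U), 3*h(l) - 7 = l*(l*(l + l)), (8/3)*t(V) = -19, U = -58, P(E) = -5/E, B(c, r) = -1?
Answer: -6870906966435/7697267576936 ≈ -0.89264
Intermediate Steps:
t(V) = -57/8 (t(V) = (3/8)*(-19) = -57/8)
h(l) = 7/3 + 2*l³/3 (h(l) = 7/3 + (l*(l*(l + l)))/3 = 7/3 + (l*(l*(2*l)))/3 = 7/3 + (l*(2*l²))/3 = 7/3 + (2*l³)/3 = 7/3 + 2*l³/3)
v = 171/3121736 (v = -57/(8*(7/3 + (⅔)*(-58)³)) = -57/(8*(7/3 + (⅔)*(-195112))) = -57/(8*(7/3 - 390224/3)) = -57/(8*(-390217/3)) = -57/8*(-3/390217) = 171/3121736 ≈ 5.4777e-5)
-3858/4322 + v/(-1141) = -3858/4322 + (171/3121736)/(-1141) = -3858*1/4322 + (171/3121736)*(-1/1141) = -1929/2161 - 171/3561900776 = -6870906966435/7697267576936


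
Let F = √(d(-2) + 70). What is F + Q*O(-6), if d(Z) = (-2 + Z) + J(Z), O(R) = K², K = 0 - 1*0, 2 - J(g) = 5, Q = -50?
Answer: 3*√7 ≈ 7.9373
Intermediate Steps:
J(g) = -3 (J(g) = 2 - 1*5 = 2 - 5 = -3)
K = 0 (K = 0 + 0 = 0)
O(R) = 0 (O(R) = 0² = 0)
d(Z) = -5 + Z (d(Z) = (-2 + Z) - 3 = -5 + Z)
F = 3*√7 (F = √((-5 - 2) + 70) = √(-7 + 70) = √63 = 3*√7 ≈ 7.9373)
F + Q*O(-6) = 3*√7 - 50*0 = 3*√7 + 0 = 3*√7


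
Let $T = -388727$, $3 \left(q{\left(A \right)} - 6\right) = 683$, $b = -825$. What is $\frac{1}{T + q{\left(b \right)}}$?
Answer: $- \frac{3}{1165480} \approx -2.574 \cdot 10^{-6}$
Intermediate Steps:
$q{\left(A \right)} = \frac{701}{3}$ ($q{\left(A \right)} = 6 + \frac{1}{3} \cdot 683 = 6 + \frac{683}{3} = \frac{701}{3}$)
$\frac{1}{T + q{\left(b \right)}} = \frac{1}{-388727 + \frac{701}{3}} = \frac{1}{- \frac{1165480}{3}} = - \frac{3}{1165480}$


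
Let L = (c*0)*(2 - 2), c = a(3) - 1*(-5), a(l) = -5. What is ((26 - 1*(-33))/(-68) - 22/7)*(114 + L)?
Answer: -108813/238 ≈ -457.20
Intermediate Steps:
c = 0 (c = -5 - 1*(-5) = -5 + 5 = 0)
L = 0 (L = (0*0)*(2 - 2) = 0*0 = 0)
((26 - 1*(-33))/(-68) - 22/7)*(114 + L) = ((26 - 1*(-33))/(-68) - 22/7)*(114 + 0) = ((26 + 33)*(-1/68) - 22*⅐)*114 = (59*(-1/68) - 22/7)*114 = (-59/68 - 22/7)*114 = -1909/476*114 = -108813/238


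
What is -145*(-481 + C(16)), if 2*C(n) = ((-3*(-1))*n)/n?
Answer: 139055/2 ≈ 69528.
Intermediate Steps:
C(n) = 3/2 (C(n) = (((-3*(-1))*n)/n)/2 = ((3*n)/n)/2 = (½)*3 = 3/2)
-145*(-481 + C(16)) = -145*(-481 + 3/2) = -145*(-959/2) = 139055/2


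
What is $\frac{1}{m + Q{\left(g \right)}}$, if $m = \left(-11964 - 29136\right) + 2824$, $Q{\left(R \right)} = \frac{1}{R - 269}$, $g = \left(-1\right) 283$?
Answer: $- \frac{552}{21128353} \approx -2.6126 \cdot 10^{-5}$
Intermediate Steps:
$g = -283$
$Q{\left(R \right)} = \frac{1}{-269 + R}$
$m = -38276$ ($m = -41100 + 2824 = -38276$)
$\frac{1}{m + Q{\left(g \right)}} = \frac{1}{-38276 + \frac{1}{-269 - 283}} = \frac{1}{-38276 + \frac{1}{-552}} = \frac{1}{-38276 - \frac{1}{552}} = \frac{1}{- \frac{21128353}{552}} = - \frac{552}{21128353}$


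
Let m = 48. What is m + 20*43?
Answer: 908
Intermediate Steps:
m + 20*43 = 48 + 20*43 = 48 + 860 = 908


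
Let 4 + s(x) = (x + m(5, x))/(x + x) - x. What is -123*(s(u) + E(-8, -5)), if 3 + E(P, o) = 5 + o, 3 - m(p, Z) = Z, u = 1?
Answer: 1599/2 ≈ 799.50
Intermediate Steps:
m(p, Z) = 3 - Z
E(P, o) = 2 + o (E(P, o) = -3 + (5 + o) = 2 + o)
s(x) = -4 - x + 3/(2*x) (s(x) = -4 + ((x + (3 - x))/(x + x) - x) = -4 + (3/((2*x)) - x) = -4 + (3*(1/(2*x)) - x) = -4 + (3/(2*x) - x) = -4 + (-x + 3/(2*x)) = -4 - x + 3/(2*x))
-123*(s(u) + E(-8, -5)) = -123*((-4 - 1*1 + (3/2)/1) + (2 - 5)) = -123*((-4 - 1 + (3/2)*1) - 3) = -123*((-4 - 1 + 3/2) - 3) = -123*(-7/2 - 3) = -123*(-13/2) = 1599/2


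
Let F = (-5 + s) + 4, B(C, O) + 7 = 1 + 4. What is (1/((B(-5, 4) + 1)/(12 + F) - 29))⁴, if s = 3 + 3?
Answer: 83521/59553569296 ≈ 1.4025e-6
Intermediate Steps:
B(C, O) = -2 (B(C, O) = -7 + (1 + 4) = -7 + 5 = -2)
s = 6
F = 5 (F = (-5 + 6) + 4 = 1 + 4 = 5)
(1/((B(-5, 4) + 1)/(12 + F) - 29))⁴ = (1/((-2 + 1)/(12 + 5) - 29))⁴ = (1/(-1/17 - 29))⁴ = (1/(-494/17))⁴ = (-17/494)⁴ = 83521/59553569296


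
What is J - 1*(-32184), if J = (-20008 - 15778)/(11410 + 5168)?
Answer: 266755283/8289 ≈ 32182.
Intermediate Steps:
J = -17893/8289 (J = -35786/16578 = -35786*1/16578 = -17893/8289 ≈ -2.1586)
J - 1*(-32184) = -17893/8289 - 1*(-32184) = -17893/8289 + 32184 = 266755283/8289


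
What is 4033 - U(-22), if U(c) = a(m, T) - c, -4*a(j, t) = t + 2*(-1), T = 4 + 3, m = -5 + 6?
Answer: 16049/4 ≈ 4012.3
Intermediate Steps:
m = 1
T = 7
a(j, t) = ½ - t/4 (a(j, t) = -(t + 2*(-1))/4 = -(t - 2)/4 = -(-2 + t)/4 = ½ - t/4)
U(c) = -5/4 - c (U(c) = (½ - ¼*7) - c = (½ - 7/4) - c = -5/4 - c)
4033 - U(-22) = 4033 - (-5/4 - 1*(-22)) = 4033 - (-5/4 + 22) = 4033 - 1*83/4 = 4033 - 83/4 = 16049/4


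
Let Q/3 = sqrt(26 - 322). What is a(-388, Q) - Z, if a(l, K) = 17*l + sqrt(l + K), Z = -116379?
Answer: 109783 + sqrt(-388 + 6*I*sqrt(74)) ≈ 1.0978e+5 + 19.741*I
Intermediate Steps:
Q = 6*I*sqrt(74) (Q = 3*sqrt(26 - 322) = 3*sqrt(-296) = 3*(2*I*sqrt(74)) = 6*I*sqrt(74) ≈ 51.614*I)
a(l, K) = sqrt(K + l) + 17*l (a(l, K) = 17*l + sqrt(K + l) = sqrt(K + l) + 17*l)
a(-388, Q) - Z = (sqrt(6*I*sqrt(74) - 388) + 17*(-388)) - 1*(-116379) = (sqrt(-388 + 6*I*sqrt(74)) - 6596) + 116379 = (-6596 + sqrt(-388 + 6*I*sqrt(74))) + 116379 = 109783 + sqrt(-388 + 6*I*sqrt(74))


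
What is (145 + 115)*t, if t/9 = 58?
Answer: 135720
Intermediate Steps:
t = 522 (t = 9*58 = 522)
(145 + 115)*t = (145 + 115)*522 = 260*522 = 135720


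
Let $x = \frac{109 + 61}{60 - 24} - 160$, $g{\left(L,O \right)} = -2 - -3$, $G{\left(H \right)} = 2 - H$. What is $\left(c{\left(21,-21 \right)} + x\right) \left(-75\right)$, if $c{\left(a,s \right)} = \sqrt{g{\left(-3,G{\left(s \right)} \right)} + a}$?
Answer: $\frac{69875}{6} - 75 \sqrt{22} \approx 11294.0$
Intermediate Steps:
$g{\left(L,O \right)} = 1$ ($g{\left(L,O \right)} = -2 + 3 = 1$)
$c{\left(a,s \right)} = \sqrt{1 + a}$
$x = - \frac{2795}{18}$ ($x = \frac{170}{36} - 160 = 170 \cdot \frac{1}{36} - 160 = \frac{85}{18} - 160 = - \frac{2795}{18} \approx -155.28$)
$\left(c{\left(21,-21 \right)} + x\right) \left(-75\right) = \left(\sqrt{1 + 21} - \frac{2795}{18}\right) \left(-75\right) = \left(\sqrt{22} - \frac{2795}{18}\right) \left(-75\right) = \left(- \frac{2795}{18} + \sqrt{22}\right) \left(-75\right) = \frac{69875}{6} - 75 \sqrt{22}$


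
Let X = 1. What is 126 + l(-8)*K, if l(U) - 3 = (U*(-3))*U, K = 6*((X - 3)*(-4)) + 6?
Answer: -10080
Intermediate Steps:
K = 54 (K = 6*((1 - 3)*(-4)) + 6 = 6*(-2*(-4)) + 6 = 6*8 + 6 = 48 + 6 = 54)
l(U) = 3 - 3*U² (l(U) = 3 + (U*(-3))*U = 3 + (-3*U)*U = 3 - 3*U²)
126 + l(-8)*K = 126 + (3 - 3*(-8)²)*54 = 126 + (3 - 3*64)*54 = 126 + (3 - 192)*54 = 126 - 189*54 = 126 - 10206 = -10080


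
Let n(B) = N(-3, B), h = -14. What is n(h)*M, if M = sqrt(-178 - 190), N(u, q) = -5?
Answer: -20*I*sqrt(23) ≈ -95.917*I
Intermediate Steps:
n(B) = -5
M = 4*I*sqrt(23) (M = sqrt(-368) = 4*I*sqrt(23) ≈ 19.183*I)
n(h)*M = -20*I*sqrt(23)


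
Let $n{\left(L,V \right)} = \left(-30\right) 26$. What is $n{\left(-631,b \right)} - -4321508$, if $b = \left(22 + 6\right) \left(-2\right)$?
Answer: $4320728$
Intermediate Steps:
$b = -56$ ($b = 28 \left(-2\right) = -56$)
$n{\left(L,V \right)} = -780$
$n{\left(-631,b \right)} - -4321508 = -780 - -4321508 = -780 + 4321508 = 4320728$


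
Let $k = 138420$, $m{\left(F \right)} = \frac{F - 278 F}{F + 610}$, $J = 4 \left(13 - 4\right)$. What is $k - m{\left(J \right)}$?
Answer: $\frac{44714646}{323} \approx 1.3844 \cdot 10^{5}$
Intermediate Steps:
$J = 36$ ($J = 4 \cdot 9 = 36$)
$m{\left(F \right)} = - \frac{277 F}{610 + F}$ ($m{\left(F \right)} = \frac{\left(-277\right) F}{610 + F} = - \frac{277 F}{610 + F}$)
$k - m{\left(J \right)} = 138420 - \left(-277\right) 36 \frac{1}{610 + 36} = 138420 - \left(-277\right) 36 \cdot \frac{1}{646} = 138420 - - \frac{4986}{323} = 138420 + \frac{4986}{323} = \frac{44714646}{323}$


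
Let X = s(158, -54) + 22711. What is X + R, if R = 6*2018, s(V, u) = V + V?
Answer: 35135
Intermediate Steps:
s(V, u) = 2*V
X = 23027 (X = 2*158 + 22711 = 316 + 22711 = 23027)
R = 12108
X + R = 23027 + 12108 = 35135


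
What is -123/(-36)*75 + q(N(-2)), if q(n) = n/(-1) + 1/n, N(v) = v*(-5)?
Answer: 4927/20 ≈ 246.35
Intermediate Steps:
N(v) = -5*v
q(n) = 1/n - n (q(n) = n*(-1) + 1/n = -n + 1/n = 1/n - n)
-123/(-36)*75 + q(N(-2)) = -123/(-36)*75 + (1/(-5*(-2)) - (-5)*(-2)) = -123*(-1/36)*75 + (1/10 - 1*10) = (41/12)*75 + (⅒ - 10) = 1025/4 - 99/10 = 4927/20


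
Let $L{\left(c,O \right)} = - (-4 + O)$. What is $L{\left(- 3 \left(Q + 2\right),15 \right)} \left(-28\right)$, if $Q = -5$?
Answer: $308$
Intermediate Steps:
$L{\left(c,O \right)} = 4 - O$
$L{\left(- 3 \left(Q + 2\right),15 \right)} \left(-28\right) = \left(4 - 15\right) \left(-28\right) = \left(-11\right) \left(-28\right) = 308$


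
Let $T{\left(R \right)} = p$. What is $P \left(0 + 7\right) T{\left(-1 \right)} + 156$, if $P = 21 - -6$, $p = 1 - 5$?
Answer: $-600$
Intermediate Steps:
$p = -4$ ($p = 1 - 5 = -4$)
$T{\left(R \right)} = -4$
$P = 27$ ($P = 21 + 6 = 27$)
$P \left(0 + 7\right) T{\left(-1 \right)} + 156 = 27 \left(0 + 7\right) \left(-4\right) + 156 = 27 \cdot 7 \left(-4\right) + 156 = 27 \left(-28\right) + 156 = -756 + 156 = -600$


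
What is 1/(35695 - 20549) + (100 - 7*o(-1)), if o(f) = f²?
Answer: 1408579/15146 ≈ 93.000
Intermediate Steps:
1/(35695 - 20549) + (100 - 7*o(-1)) = 1/(35695 - 20549) + (100 - 7*(-1)²) = 1/15146 + (100 - 7*1) = 1/15146 + (100 - 7) = 1/15146 + 93 = 1408579/15146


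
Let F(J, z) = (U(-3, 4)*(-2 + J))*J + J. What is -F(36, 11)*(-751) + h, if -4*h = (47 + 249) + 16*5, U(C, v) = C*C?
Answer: 8299958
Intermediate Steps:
U(C, v) = C²
h = -94 (h = -((47 + 249) + 16*5)/4 = -(296 + 80)/4 = -¼*376 = -94)
F(J, z) = J + J*(-18 + 9*J) (F(J, z) = ((-3)²*(-2 + J))*J + J = (9*(-2 + J))*J + J = (-18 + 9*J)*J + J = J*(-18 + 9*J) + J = J + J*(-18 + 9*J))
-F(36, 11)*(-751) + h = -36*(-17 + 9*36)*(-751) - 94 = -36*(-17 + 324)*(-751) - 94 = -36*307*(-751) - 94 = -1*11052*(-751) - 94 = -11052*(-751) - 94 = 8300052 - 94 = 8299958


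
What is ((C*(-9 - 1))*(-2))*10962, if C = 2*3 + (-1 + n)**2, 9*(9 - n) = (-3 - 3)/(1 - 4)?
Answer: 43734320/3 ≈ 1.4578e+7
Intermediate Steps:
n = 79/9 (n = 9 - (-3 - 3)/(9*(1 - 4)) = 9 - (-2)/(3*(-3)) = 9 - (-2)*(-1)/(3*3) = 9 - 1/9*2 = 9 - 2/9 = 79/9 ≈ 8.7778)
C = 5386/81 (C = 2*3 + (-1 + 79/9)**2 = 6 + (70/9)**2 = 6 + 4900/81 = 5386/81 ≈ 66.494)
((C*(-9 - 1))*(-2))*10962 = ((5386*(-9 - 1)/81)*(-2))*10962 = (((5386/81)*(-10))*(-2))*10962 = -53860/81*(-2)*10962 = (107720/81)*10962 = 43734320/3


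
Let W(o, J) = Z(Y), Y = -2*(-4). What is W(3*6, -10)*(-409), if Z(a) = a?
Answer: -3272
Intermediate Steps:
Y = 8
W(o, J) = 8
W(3*6, -10)*(-409) = 8*(-409) = -3272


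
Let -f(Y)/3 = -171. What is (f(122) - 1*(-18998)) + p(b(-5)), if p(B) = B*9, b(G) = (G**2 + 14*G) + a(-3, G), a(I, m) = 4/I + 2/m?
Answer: 95452/5 ≈ 19090.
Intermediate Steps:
a(I, m) = 2/m + 4/I
b(G) = -4/3 + G**2 + 2/G + 14*G (b(G) = (G**2 + 14*G) + (2/G + 4/(-3)) = (G**2 + 14*G) + (2/G + 4*(-1/3)) = (G**2 + 14*G) + (2/G - 4/3) = (G**2 + 14*G) + (-4/3 + 2/G) = -4/3 + G**2 + 2/G + 14*G)
f(Y) = 513 (f(Y) = -3*(-171) = 513)
p(B) = 9*B
(f(122) - 1*(-18998)) + p(b(-5)) = (513 - 1*(-18998)) + 9*(-4/3 + (-5)**2 + 2/(-5) + 14*(-5)) = (513 + 18998) + 9*(-4/3 + 25 + 2*(-1/5) - 70) = 19511 + 9*(-4/3 + 25 - 2/5 - 70) = 19511 + 9*(-701/15) = 19511 - 2103/5 = 95452/5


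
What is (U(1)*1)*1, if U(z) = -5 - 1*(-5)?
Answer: 0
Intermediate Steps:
U(z) = 0 (U(z) = -5 + 5 = 0)
(U(1)*1)*1 = (0*1)*1 = 0*1 = 0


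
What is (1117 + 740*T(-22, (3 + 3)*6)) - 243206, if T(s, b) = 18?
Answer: -228769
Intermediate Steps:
(1117 + 740*T(-22, (3 + 3)*6)) - 243206 = (1117 + 740*18) - 243206 = (1117 + 13320) - 243206 = 14437 - 243206 = -228769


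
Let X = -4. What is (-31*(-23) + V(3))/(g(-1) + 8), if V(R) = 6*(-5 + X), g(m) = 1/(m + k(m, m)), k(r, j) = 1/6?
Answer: 3295/34 ≈ 96.912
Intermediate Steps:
k(r, j) = ⅙
g(m) = 1/(⅙ + m) (g(m) = 1/(m + ⅙) = 1/(⅙ + m))
V(R) = -54 (V(R) = 6*(-5 - 4) = 6*(-9) = -54)
(-31*(-23) + V(3))/(g(-1) + 8) = (-31*(-23) - 54)/(6/(1 + 6*(-1)) + 8) = (713 - 54)/(6/(1 - 6) + 8) = 659/(6/(-5) + 8) = 659/(6*(-⅕) + 8) = 659/(-6/5 + 8) = 659/(34/5) = 659*(5/34) = 3295/34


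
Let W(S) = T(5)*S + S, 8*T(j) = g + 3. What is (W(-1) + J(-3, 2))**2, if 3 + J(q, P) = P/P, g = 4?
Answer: 961/64 ≈ 15.016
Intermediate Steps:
T(j) = 7/8 (T(j) = (4 + 3)/8 = (1/8)*7 = 7/8)
W(S) = 15*S/8 (W(S) = 7*S/8 + S = 15*S/8)
J(q, P) = -2 (J(q, P) = -3 + P/P = -3 + 1 = -2)
(W(-1) + J(-3, 2))**2 = ((15/8)*(-1) - 2)**2 = (-15/8 - 2)**2 = (-31/8)**2 = 961/64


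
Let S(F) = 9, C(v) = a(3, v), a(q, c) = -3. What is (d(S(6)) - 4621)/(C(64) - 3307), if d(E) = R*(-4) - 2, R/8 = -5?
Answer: 4463/3310 ≈ 1.3483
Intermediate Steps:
R = -40 (R = 8*(-5) = -40)
C(v) = -3
d(E) = 158 (d(E) = -40*(-4) - 2 = 160 - 2 = 158)
(d(S(6)) - 4621)/(C(64) - 3307) = (158 - 4621)/(-3 - 3307) = -4463/(-3310) = -4463*(-1/3310) = 4463/3310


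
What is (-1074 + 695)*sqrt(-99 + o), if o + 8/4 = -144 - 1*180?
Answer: -1895*I*sqrt(17) ≈ -7813.3*I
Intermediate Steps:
o = -326 (o = -2 + (-144 - 1*180) = -2 + (-144 - 180) = -2 - 324 = -326)
(-1074 + 695)*sqrt(-99 + o) = (-1074 + 695)*sqrt(-99 - 326) = -1895*I*sqrt(17)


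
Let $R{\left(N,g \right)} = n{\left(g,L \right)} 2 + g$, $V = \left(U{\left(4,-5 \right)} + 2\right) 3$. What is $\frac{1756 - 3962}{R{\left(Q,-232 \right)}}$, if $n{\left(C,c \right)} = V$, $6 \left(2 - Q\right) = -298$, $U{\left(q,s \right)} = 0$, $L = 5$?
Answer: $\frac{1103}{110} \approx 10.027$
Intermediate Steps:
$Q = \frac{155}{3}$ ($Q = 2 - - \frac{149}{3} = 2 + \frac{149}{3} = \frac{155}{3} \approx 51.667$)
$V = 6$ ($V = \left(0 + 2\right) 3 = 2 \cdot 3 = 6$)
$n{\left(C,c \right)} = 6$
$R{\left(N,g \right)} = 12 + g$ ($R{\left(N,g \right)} = 6 \cdot 2 + g = 12 + g$)
$\frac{1756 - 3962}{R{\left(Q,-232 \right)}} = \frac{1756 - 3962}{12 - 232} = \frac{1756 - 3962}{-220} = \left(-2206\right) \left(- \frac{1}{220}\right) = \frac{1103}{110}$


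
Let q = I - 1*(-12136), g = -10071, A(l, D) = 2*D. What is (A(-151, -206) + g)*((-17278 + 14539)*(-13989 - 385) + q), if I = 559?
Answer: -412852838123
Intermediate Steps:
q = 12695 (q = 559 - 1*(-12136) = 559 + 12136 = 12695)
(A(-151, -206) + g)*((-17278 + 14539)*(-13989 - 385) + q) = (2*(-206) - 10071)*((-17278 + 14539)*(-13989 - 385) + 12695) = (-412 - 10071)*(-2739*(-14374) + 12695) = -10483*(39370386 + 12695) = -10483*39383081 = -412852838123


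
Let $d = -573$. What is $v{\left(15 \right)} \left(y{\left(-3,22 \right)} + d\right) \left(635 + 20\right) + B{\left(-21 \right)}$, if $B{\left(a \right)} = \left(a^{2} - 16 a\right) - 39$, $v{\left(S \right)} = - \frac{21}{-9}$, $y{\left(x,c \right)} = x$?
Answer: $-879582$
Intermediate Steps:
$v{\left(S \right)} = \frac{7}{3}$ ($v{\left(S \right)} = \left(-21\right) \left(- \frac{1}{9}\right) = \frac{7}{3}$)
$B{\left(a \right)} = -39 + a^{2} - 16 a$
$v{\left(15 \right)} \left(y{\left(-3,22 \right)} + d\right) \left(635 + 20\right) + B{\left(-21 \right)} = \frac{7 \left(-3 - 573\right) \left(635 + 20\right)}{3} - \left(-297 - 441\right) = \frac{7 \left(\left(-576\right) 655\right)}{3} + \left(-39 + 441 + 336\right) = \frac{7}{3} \left(-377280\right) + 738 = -880320 + 738 = -879582$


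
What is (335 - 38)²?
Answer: 88209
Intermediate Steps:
(335 - 38)² = 297² = 88209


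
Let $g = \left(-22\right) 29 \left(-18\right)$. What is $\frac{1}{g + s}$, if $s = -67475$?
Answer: $- \frac{1}{55991} \approx -1.786 \cdot 10^{-5}$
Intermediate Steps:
$g = 11484$ ($g = \left(-638\right) \left(-18\right) = 11484$)
$\frac{1}{g + s} = \frac{1}{11484 - 67475} = \frac{1}{-55991} = - \frac{1}{55991}$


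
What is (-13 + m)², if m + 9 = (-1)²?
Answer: 441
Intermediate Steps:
m = -8 (m = -9 + (-1)² = -9 + 1 = -8)
(-13 + m)² = (-13 - 8)² = (-21)² = 441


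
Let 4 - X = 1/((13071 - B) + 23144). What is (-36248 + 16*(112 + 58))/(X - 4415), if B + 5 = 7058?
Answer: 325914512/42877861 ≈ 7.6010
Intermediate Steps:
B = 7053 (B = -5 + 7058 = 7053)
X = 116647/29162 (X = 4 - 1/((13071 - 1*7053) + 23144) = 4 - 1/((13071 - 7053) + 23144) = 4 - 1/(6018 + 23144) = 4 - 1/29162 = 116647/29162 ≈ 4.0000)
(-36248 + 16*(112 + 58))/(X - 4415) = (-36248 + 16*(112 + 58))/(116647/29162 - 4415) = (-36248 + 16*170)/(-128633583/29162) = (-36248 + 2720)*(-29162/128633583) = -33528*(-29162/128633583) = 325914512/42877861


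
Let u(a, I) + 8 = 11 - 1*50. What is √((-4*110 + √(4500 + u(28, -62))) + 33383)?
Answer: √(32943 + √4453) ≈ 181.69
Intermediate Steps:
u(a, I) = -47 (u(a, I) = -8 + (11 - 1*50) = -8 + (11 - 50) = -8 - 39 = -47)
√((-4*110 + √(4500 + u(28, -62))) + 33383) = √((-4*110 + √(4500 - 47)) + 33383) = √((-440 + √4453) + 33383) = √(32943 + √4453)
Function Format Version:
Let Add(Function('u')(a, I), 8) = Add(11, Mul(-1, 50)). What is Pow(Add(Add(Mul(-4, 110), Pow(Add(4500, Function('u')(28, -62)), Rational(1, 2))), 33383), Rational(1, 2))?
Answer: Pow(Add(32943, Pow(4453, Rational(1, 2))), Rational(1, 2)) ≈ 181.69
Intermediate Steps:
Function('u')(a, I) = -47 (Function('u')(a, I) = Add(-8, Add(11, Mul(-1, 50))) = Add(-8, Add(11, -50)) = Add(-8, -39) = -47)
Pow(Add(Add(Mul(-4, 110), Pow(Add(4500, Function('u')(28, -62)), Rational(1, 2))), 33383), Rational(1, 2)) = Pow(Add(Add(Mul(-4, 110), Pow(Add(4500, -47), Rational(1, 2))), 33383), Rational(1, 2)) = Pow(Add(Add(-440, Pow(4453, Rational(1, 2))), 33383), Rational(1, 2)) = Pow(Add(32943, Pow(4453, Rational(1, 2))), Rational(1, 2))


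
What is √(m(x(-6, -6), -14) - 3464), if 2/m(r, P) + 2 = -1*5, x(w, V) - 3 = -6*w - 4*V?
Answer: 5*I*√6790/7 ≈ 58.858*I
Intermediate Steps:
x(w, V) = 3 - 6*w - 4*V (x(w, V) = 3 + (-6*w - 4*V) = 3 - 6*w - 4*V)
m(r, P) = -2/7 (m(r, P) = 2/(-2 - 1*5) = 2/(-2 - 5) = 2/(-7) = 2*(-⅐) = -2/7)
√(m(x(-6, -6), -14) - 3464) = √(-2/7 - 3464) = √(-24250/7) = 5*I*√6790/7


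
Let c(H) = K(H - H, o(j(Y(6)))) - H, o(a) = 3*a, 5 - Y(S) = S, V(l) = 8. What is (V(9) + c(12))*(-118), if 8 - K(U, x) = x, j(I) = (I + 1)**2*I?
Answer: -472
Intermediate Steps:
Y(S) = 5 - S
j(I) = I*(1 + I)**2 (j(I) = (1 + I)**2*I = I*(1 + I)**2)
K(U, x) = 8 - x
c(H) = 8 - H (c(H) = (8 - 3*(5 - 1*6)*(1 + (5 - 1*6))**2) - H = (8 - 3*(5 - 6)*(1 + (5 - 6))**2) - H = (8 - 3*(-(1 - 1)**2)) - H = (8 - 3*(-1*0**2)) - H = (8 - 3*(-1*0)) - H = (8 - 3*0) - H = (8 - 1*0) - H = (8 + 0) - H = 8 - H)
(V(9) + c(12))*(-118) = (8 + (8 - 1*12))*(-118) = (8 + (8 - 12))*(-118) = (8 - 4)*(-118) = 4*(-118) = -472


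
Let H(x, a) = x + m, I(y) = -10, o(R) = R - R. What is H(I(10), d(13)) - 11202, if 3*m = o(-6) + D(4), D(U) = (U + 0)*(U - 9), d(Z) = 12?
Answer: -33656/3 ≈ -11219.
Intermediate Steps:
o(R) = 0
D(U) = U*(-9 + U)
m = -20/3 (m = (0 + 4*(-9 + 4))/3 = (0 + 4*(-5))/3 = (0 - 20)/3 = (⅓)*(-20) = -20/3 ≈ -6.6667)
H(x, a) = -20/3 + x (H(x, a) = x - 20/3 = -20/3 + x)
H(I(10), d(13)) - 11202 = (-20/3 - 10) - 11202 = -50/3 - 11202 = -33656/3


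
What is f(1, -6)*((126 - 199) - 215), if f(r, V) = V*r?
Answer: 1728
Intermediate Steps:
f(1, -6)*((126 - 199) - 215) = (-6*1)*((126 - 199) - 215) = -6*(-73 - 215) = -6*(-288) = 1728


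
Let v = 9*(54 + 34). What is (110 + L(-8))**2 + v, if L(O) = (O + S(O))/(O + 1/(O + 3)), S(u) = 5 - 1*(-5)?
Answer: 21581352/1681 ≈ 12838.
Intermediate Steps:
S(u) = 10 (S(u) = 5 + 5 = 10)
L(O) = (10 + O)/(O + 1/(3 + O)) (L(O) = (O + 10)/(O + 1/(O + 3)) = (10 + O)/(O + 1/(3 + O)))
v = 792 (v = 9*88 = 792)
(110 + L(-8))**2 + v = (110 + (30 + (-8)**2 + 13*(-8))/(1 + (-8)**2 + 3*(-8)))**2 + 792 = (110 + (30 + 64 - 104)/(1 + 64 - 24))**2 + 792 = (110 - 10/41)**2 + 792 = (4500/41)**2 + 792 = 20250000/1681 + 792 = 21581352/1681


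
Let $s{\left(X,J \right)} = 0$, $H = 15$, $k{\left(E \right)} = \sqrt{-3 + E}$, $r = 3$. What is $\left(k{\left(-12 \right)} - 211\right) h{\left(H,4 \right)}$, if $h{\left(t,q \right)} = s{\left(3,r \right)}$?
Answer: $0$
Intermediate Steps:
$h{\left(t,q \right)} = 0$
$\left(k{\left(-12 \right)} - 211\right) h{\left(H,4 \right)} = \left(\sqrt{-3 - 12} - 211\right) 0 = \left(\sqrt{-15} - 211\right) 0 = \left(i \sqrt{15} - 211\right) 0 = \left(-211 + i \sqrt{15}\right) 0 = 0$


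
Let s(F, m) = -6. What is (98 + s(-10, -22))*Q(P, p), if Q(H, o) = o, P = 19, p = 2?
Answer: 184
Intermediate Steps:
(98 + s(-10, -22))*Q(P, p) = (98 - 6)*2 = 92*2 = 184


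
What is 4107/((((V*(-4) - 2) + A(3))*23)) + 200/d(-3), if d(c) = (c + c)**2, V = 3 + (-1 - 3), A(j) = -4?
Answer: -34663/414 ≈ -83.727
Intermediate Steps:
V = -1 (V = 3 - 4 = -1)
d(c) = 4*c**2 (d(c) = (2*c)**2 = 4*c**2)
4107/((((V*(-4) - 2) + A(3))*23)) + 200/d(-3) = 4107/((((-1*(-4) - 2) - 4)*23)) + 200/((4*(-3)**2)) = 4107/((((4 - 2) - 4)*23)) + 200/((4*9)) = 4107/(((2 - 4)*23)) + 200/36 = 4107/((-2*23)) + 200*(1/36) = 4107/(-46) + 50/9 = 4107*(-1/46) + 50/9 = -4107/46 + 50/9 = -34663/414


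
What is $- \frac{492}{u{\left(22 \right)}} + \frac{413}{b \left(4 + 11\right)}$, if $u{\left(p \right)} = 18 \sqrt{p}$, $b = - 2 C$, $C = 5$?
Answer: $- \frac{413}{150} - \frac{41 \sqrt{22}}{33} \approx -8.5808$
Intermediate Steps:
$b = -10$ ($b = \left(-2\right) 5 = -10$)
$- \frac{492}{u{\left(22 \right)}} + \frac{413}{b \left(4 + 11\right)} = - \frac{492}{18 \sqrt{22}} + \frac{413}{\left(-10\right) \left(4 + 11\right)} = - 492 \frac{\sqrt{22}}{396} + \frac{413}{\left(-10\right) 15} = - \frac{41 \sqrt{22}}{33} + \frac{413}{-150} = - \frac{41 \sqrt{22}}{33} + 413 \left(- \frac{1}{150}\right) = - \frac{41 \sqrt{22}}{33} - \frac{413}{150} = - \frac{413}{150} - \frac{41 \sqrt{22}}{33}$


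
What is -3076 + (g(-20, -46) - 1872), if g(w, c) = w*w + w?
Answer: -4568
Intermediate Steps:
g(w, c) = w + w² (g(w, c) = w² + w = w + w²)
-3076 + (g(-20, -46) - 1872) = -3076 + (-20*(1 - 20) - 1872) = -3076 + (-20*(-19) - 1872) = -3076 + (380 - 1872) = -3076 - 1492 = -4568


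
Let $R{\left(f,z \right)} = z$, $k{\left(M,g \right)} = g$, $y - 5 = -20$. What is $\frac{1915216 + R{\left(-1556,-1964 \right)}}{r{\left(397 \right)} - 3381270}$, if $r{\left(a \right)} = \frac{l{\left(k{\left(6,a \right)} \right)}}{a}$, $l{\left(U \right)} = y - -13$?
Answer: $- \frac{189890261}{335591048} \approx -0.56584$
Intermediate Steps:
$y = -15$ ($y = 5 - 20 = -15$)
$l{\left(U \right)} = -2$ ($l{\left(U \right)} = -15 - -13 = -15 + 13 = -2$)
$r{\left(a \right)} = - \frac{2}{a}$
$\frac{1915216 + R{\left(-1556,-1964 \right)}}{r{\left(397 \right)} - 3381270} = \frac{1915216 - 1964}{- \frac{2}{397} - 3381270} = \frac{1913252}{\left(-2\right) \frac{1}{397} - 3381270} = \frac{1913252}{- \frac{2}{397} - 3381270} = \frac{1913252}{- \frac{1342364192}{397}} = 1913252 \left(- \frac{397}{1342364192}\right) = - \frac{189890261}{335591048}$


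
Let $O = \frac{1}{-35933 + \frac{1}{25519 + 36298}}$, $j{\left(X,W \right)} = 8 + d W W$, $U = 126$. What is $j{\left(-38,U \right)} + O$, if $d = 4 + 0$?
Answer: $\frac{141077316691303}{2221270260} \approx 63512.0$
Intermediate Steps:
$d = 4$
$j{\left(X,W \right)} = 8 + 4 W^{2}$ ($j{\left(X,W \right)} = 8 + 4 W W = 8 + 4 W^{2}$)
$O = - \frac{61817}{2221270260}$ ($O = \frac{1}{-35933 + \frac{1}{61817}} = \frac{1}{- \frac{2221270260}{61817}} = - \frac{61817}{2221270260} \approx -2.783 \cdot 10^{-5}$)
$j{\left(-38,U \right)} + O = \left(8 + 4 \cdot 126^{2}\right) - \frac{61817}{2221270260} = \left(8 + 4 \cdot 15876\right) - \frac{61817}{2221270260} = \left(8 + 63504\right) - \frac{61817}{2221270260} = 63512 - \frac{61817}{2221270260} = \frac{141077316691303}{2221270260}$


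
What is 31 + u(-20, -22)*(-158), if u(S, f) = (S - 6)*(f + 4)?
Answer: -73913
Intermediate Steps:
u(S, f) = (-6 + S)*(4 + f)
31 + u(-20, -22)*(-158) = 31 + (-24 - 6*(-22) + 4*(-20) - 20*(-22))*(-158) = 31 + (-24 + 132 - 80 + 440)*(-158) = 31 + 468*(-158) = 31 - 73944 = -73913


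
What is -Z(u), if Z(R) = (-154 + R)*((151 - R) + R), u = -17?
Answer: 25821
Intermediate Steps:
Z(R) = -23254 + 151*R (Z(R) = (-154 + R)*151 = -23254 + 151*R)
-Z(u) = -(-23254 + 151*(-17)) = -(-23254 - 2567) = -1*(-25821) = 25821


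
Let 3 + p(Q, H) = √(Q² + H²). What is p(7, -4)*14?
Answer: -42 + 14*√65 ≈ 70.872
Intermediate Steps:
p(Q, H) = -3 + √(H² + Q²) (p(Q, H) = -3 + √(Q² + H²) = -3 + √(H² + Q²))
p(7, -4)*14 = (-3 + √((-4)² + 7²))*14 = (-3 + √(16 + 49))*14 = (-3 + √65)*14 = -42 + 14*√65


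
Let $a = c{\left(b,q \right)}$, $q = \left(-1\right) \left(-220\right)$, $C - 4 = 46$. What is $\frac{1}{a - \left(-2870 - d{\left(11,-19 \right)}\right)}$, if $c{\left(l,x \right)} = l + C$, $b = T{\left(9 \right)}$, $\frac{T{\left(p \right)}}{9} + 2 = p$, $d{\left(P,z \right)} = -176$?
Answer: $\frac{1}{2807} \approx 0.00035625$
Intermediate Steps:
$C = 50$ ($C = 4 + 46 = 50$)
$q = 220$
$T{\left(p \right)} = -18 + 9 p$
$b = 63$ ($b = -18 + 9 \cdot 9 = -18 + 81 = 63$)
$c{\left(l,x \right)} = 50 + l$ ($c{\left(l,x \right)} = l + 50 = 50 + l$)
$a = 113$ ($a = 50 + 63 = 113$)
$\frac{1}{a - \left(-2870 - d{\left(11,-19 \right)}\right)} = \frac{1}{113 - -2694} = \frac{1}{113 + \left(\left(18655 - 176\right) - 15785\right)} = \frac{1}{113 + \left(18479 - 15785\right)} = \frac{1}{113 + 2694} = \frac{1}{2807}$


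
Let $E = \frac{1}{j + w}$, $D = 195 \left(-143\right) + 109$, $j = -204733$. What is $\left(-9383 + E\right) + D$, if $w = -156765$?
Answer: $- \frac{13432904183}{361498} \approx -37159.0$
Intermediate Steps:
$D = -27776$ ($D = -27885 + 109 = -27776$)
$E = - \frac{1}{361498}$ ($E = \frac{1}{-204733 - 156765} = \frac{1}{-361498} = - \frac{1}{361498} \approx -2.7663 \cdot 10^{-6}$)
$\left(-9383 + E\right) + D = \left(-9383 - \frac{1}{361498}\right) - 27776 = - \frac{3391935735}{361498} - 27776 = - \frac{13432904183}{361498}$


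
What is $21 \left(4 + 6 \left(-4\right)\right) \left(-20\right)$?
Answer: $8400$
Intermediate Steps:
$21 \left(4 + 6 \left(-4\right)\right) \left(-20\right) = 21 \left(4 - 24\right) \left(-20\right) = 21 \left(-20\right) \left(-20\right) = \left(-420\right) \left(-20\right) = 8400$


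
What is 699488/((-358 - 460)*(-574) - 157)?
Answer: 699488/469375 ≈ 1.4903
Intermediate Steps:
699488/((-358 - 460)*(-574) - 157) = 699488/(-818*(-574) - 157) = 699488/(469532 - 157) = 699488/469375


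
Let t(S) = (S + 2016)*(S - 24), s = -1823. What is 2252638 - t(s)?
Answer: 2609109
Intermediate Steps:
t(S) = (-24 + S)*(2016 + S) (t(S) = (2016 + S)*(-24 + S) = (-24 + S)*(2016 + S))
2252638 - t(s) = 2252638 - (-48384 + (-1823)² + 1992*(-1823)) = 2252638 - (-48384 + 3323329 - 3631416) = 2252638 - 1*(-356471) = 2252638 + 356471 = 2609109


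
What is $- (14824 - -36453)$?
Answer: $-51277$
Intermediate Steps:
$- (14824 - -36453) = - (14824 + 36453) = \left(-1\right) 51277 = -51277$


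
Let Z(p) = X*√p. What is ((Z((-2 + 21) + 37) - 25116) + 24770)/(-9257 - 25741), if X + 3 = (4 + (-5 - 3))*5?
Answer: 173/17499 + 23*√14/17499 ≈ 0.014804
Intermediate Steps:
X = -23 (X = -3 + (4 + (-5 - 3))*5 = -3 + (4 - 8)*5 = -3 - 4*5 = -3 - 20 = -23)
Z(p) = -23*√p
((Z((-2 + 21) + 37) - 25116) + 24770)/(-9257 - 25741) = ((-23*√((-2 + 21) + 37) - 25116) + 24770)/(-9257 - 25741) = ((-23*√(19 + 37) - 25116) + 24770)/(-34998) = ((-46*√14 - 25116) + 24770)*(-1/34998) = ((-25116 - 46*√14) + 24770)*(-1/34998) = (-346 - 46*√14)*(-1/34998) = 173/17499 + 23*√14/17499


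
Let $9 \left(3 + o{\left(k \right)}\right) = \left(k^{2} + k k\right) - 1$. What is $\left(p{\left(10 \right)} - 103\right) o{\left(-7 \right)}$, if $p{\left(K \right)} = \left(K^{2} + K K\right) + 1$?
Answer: $\frac{6860}{9} \approx 762.22$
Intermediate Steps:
$o{\left(k \right)} = - \frac{28}{9} + \frac{2 k^{2}}{9}$ ($o{\left(k \right)} = -3 + \frac{\left(k^{2} + k k\right) - 1}{9} = -3 + \frac{\left(k^{2} + k^{2}\right) - 1}{9} = -3 + \frac{2 k^{2} - 1}{9} = -3 + \frac{-1 + 2 k^{2}}{9} = -3 + \left(- \frac{1}{9} + \frac{2 k^{2}}{9}\right) = - \frac{28}{9} + \frac{2 k^{2}}{9}$)
$p{\left(K \right)} = 1 + 2 K^{2}$ ($p{\left(K \right)} = \left(K^{2} + K^{2}\right) + 1 = 2 K^{2} + 1 = 1 + 2 K^{2}$)
$\left(p{\left(10 \right)} - 103\right) o{\left(-7 \right)} = \left(\left(1 + 2 \cdot 10^{2}\right) - 103\right) \left(- \frac{28}{9} + \frac{2 \left(-7\right)^{2}}{9}\right) = \left(\left(1 + 2 \cdot 100\right) - 103\right) \left(- \frac{28}{9} + \frac{2}{9} \cdot 49\right) = \left(\left(1 + 200\right) - 103\right) \left(- \frac{28}{9} + \frac{98}{9}\right) = \left(201 - 103\right) \frac{70}{9} = 98 \cdot \frac{70}{9} = \frac{6860}{9}$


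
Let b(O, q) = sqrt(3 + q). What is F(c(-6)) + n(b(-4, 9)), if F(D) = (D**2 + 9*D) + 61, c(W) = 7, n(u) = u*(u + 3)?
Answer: 185 + 6*sqrt(3) ≈ 195.39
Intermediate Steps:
n(u) = u*(3 + u)
F(D) = 61 + D**2 + 9*D
F(c(-6)) + n(b(-4, 9)) = (61 + 7**2 + 9*7) + sqrt(3 + 9)*(3 + sqrt(3 + 9)) = (61 + 49 + 63) + sqrt(12)*(3 + sqrt(12)) = 173 + (2*sqrt(3))*(3 + 2*sqrt(3)) = 173 + 2*sqrt(3)*(3 + 2*sqrt(3))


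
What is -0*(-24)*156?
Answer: 0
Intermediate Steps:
-0*(-24)*156 = -8*0*156 = 0*156 = 0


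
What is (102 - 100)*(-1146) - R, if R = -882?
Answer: -1410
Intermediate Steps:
(102 - 100)*(-1146) - R = (102 - 100)*(-1146) - 1*(-882) = 2*(-1146) + 882 = -2292 + 882 = -1410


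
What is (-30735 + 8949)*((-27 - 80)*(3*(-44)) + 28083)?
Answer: -919521702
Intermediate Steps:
(-30735 + 8949)*((-27 - 80)*(3*(-44)) + 28083) = -21786*(-107*(-132) + 28083) = -21786*(14124 + 28083) = -21786*42207 = -919521702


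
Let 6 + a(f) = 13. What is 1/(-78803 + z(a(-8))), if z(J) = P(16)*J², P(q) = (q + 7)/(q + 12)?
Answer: -4/315051 ≈ -1.2696e-5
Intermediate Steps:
a(f) = 7 (a(f) = -6 + 13 = 7)
P(q) = (7 + q)/(12 + q)
z(J) = 23*J²/28 (z(J) = ((7 + 16)/(12 + 16))*J² = (23/28)*J² = ((1/28)*23)*J² = 23*J²/28)
1/(-78803 + z(a(-8))) = 1/(-78803 + (23/28)*7²) = 1/(-78803 + (23/28)*49) = 1/(-78803 + 161/4) = 1/(-315051/4) = -4/315051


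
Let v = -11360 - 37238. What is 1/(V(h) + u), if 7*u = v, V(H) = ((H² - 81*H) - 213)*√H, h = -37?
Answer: -340186/33631318121 - 203497*I*√37/33631318121 ≈ -1.0115e-5 - 3.6806e-5*I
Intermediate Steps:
v = -48598
V(H) = √H*(-213 + H² - 81*H) (V(H) = (-213 + H² - 81*H)*√H = √H*(-213 + H² - 81*H))
u = -48598/7 (u = (⅐)*(-48598) = -48598/7 ≈ -6942.6)
1/(V(h) + u) = 1/(√(-37)*(-213 + (-37)² - 81*(-37)) - 48598/7) = 1/((I*√37)*(-213 + 1369 + 2997) - 48598/7) = 1/((I*√37)*4153 - 48598/7) = 1/(4153*I*√37 - 48598/7) = 1/(-48598/7 + 4153*I*√37)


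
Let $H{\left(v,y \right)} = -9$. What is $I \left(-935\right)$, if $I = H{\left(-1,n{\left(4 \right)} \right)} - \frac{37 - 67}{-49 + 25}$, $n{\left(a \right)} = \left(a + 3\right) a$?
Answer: $\frac{38335}{4} \approx 9583.8$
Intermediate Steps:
$n{\left(a \right)} = a \left(3 + a\right)$ ($n{\left(a \right)} = \left(3 + a\right) a = a \left(3 + a\right)$)
$I = - \frac{41}{4}$ ($I = -9 - \frac{37 - 67}{-49 + 25} = -9 - - \frac{30}{-24} = -9 - \left(-30\right) \left(- \frac{1}{24}\right) = -9 - \frac{5}{4} = - \frac{41}{4} \approx -10.25$)
$I \left(-935\right) = \left(- \frac{41}{4}\right) \left(-935\right) = \frac{38335}{4}$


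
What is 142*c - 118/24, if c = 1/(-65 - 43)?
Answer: -673/108 ≈ -6.2315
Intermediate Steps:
c = -1/108 (c = 1/(-108) = -1/108 ≈ -0.0092593)
142*c - 118/24 = 142*(-1/108) - 118/24 = -71/54 - 118*1/24 = -71/54 - 59/12 = -673/108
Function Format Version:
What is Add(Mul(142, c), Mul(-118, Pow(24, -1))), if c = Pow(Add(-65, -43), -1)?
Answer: Rational(-673, 108) ≈ -6.2315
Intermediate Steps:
c = Rational(-1, 108) (c = Pow(-108, -1) = Rational(-1, 108) ≈ -0.0092593)
Add(Mul(142, c), Mul(-118, Pow(24, -1))) = Add(Mul(142, Rational(-1, 108)), Mul(-118, Pow(24, -1))) = Add(Rational(-71, 54), Mul(-118, Rational(1, 24))) = Add(Rational(-71, 54), Rational(-59, 12)) = Rational(-673, 108)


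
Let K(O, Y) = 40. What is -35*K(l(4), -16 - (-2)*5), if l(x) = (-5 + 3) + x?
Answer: -1400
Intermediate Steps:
l(x) = -2 + x
-35*K(l(4), -16 - (-2)*5) = -35*40 = -1400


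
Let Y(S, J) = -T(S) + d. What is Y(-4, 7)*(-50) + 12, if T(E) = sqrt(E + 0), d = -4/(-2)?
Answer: -88 + 100*I ≈ -88.0 + 100.0*I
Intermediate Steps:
d = 2 (d = -4*(-1/2) = 2)
T(E) = sqrt(E)
Y(S, J) = 2 - sqrt(S) (Y(S, J) = -sqrt(S) + 2 = 2 - sqrt(S))
Y(-4, 7)*(-50) + 12 = (2 - sqrt(-4))*(-50) + 12 = (2 - 2*I)*(-50) + 12 = (-100 + 100*I) + 12 = -88 + 100*I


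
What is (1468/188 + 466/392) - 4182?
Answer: -38441701/9212 ≈ -4173.0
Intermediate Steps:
(1468/188 + 466/392) - 4182 = (1468*(1/188) + 466*(1/392)) - 4182 = (367/47 + 233/196) - 4182 = 82883/9212 - 4182 = -38441701/9212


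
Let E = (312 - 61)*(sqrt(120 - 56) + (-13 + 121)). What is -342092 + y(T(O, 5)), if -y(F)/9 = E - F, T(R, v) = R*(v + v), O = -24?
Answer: -606296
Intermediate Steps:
T(R, v) = 2*R*v (T(R, v) = R*(2*v) = 2*R*v)
E = 29116 (E = 251*(sqrt(64) + 108) = 251*(8 + 108) = 251*116 = 29116)
y(F) = -262044 + 9*F (y(F) = -9*(29116 - F) = -262044 + 9*F)
-342092 + y(T(O, 5)) = -342092 + (-262044 + 9*(2*(-24)*5)) = -342092 + (-262044 + 9*(-240)) = -342092 + (-262044 - 2160) = -342092 - 264204 = -606296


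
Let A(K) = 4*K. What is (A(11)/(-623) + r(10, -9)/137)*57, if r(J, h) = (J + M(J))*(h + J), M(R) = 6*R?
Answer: 2142174/85351 ≈ 25.098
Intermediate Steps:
r(J, h) = 7*J*(J + h) (r(J, h) = (J + 6*J)*(h + J) = (7*J)*(J + h) = 7*J*(J + h))
(A(11)/(-623) + r(10, -9)/137)*57 = ((4*11)/(-623) + (7*10*(10 - 9))/137)*57 = (44*(-1/623) + (7*10*1)*(1/137))*57 = (-44/623 + 70*(1/137))*57 = (-44/623 + 70/137)*57 = (37582/85351)*57 = 2142174/85351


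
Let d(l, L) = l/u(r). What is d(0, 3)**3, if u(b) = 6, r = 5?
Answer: 0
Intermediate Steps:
d(l, L) = l/6
d(0, 3)**3 = ((1/6)*0)**3 = 0**3 = 0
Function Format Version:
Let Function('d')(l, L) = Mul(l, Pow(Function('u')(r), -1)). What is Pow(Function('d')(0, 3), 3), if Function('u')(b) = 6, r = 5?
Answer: 0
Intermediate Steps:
Function('d')(l, L) = Mul(Rational(1, 6), l) (Function('d')(l, L) = Mul(l, Pow(6, -1)) = Mul(l, Rational(1, 6)) = Mul(Rational(1, 6), l))
Pow(Function('d')(0, 3), 3) = Pow(Mul(Rational(1, 6), 0), 3) = Pow(0, 3) = 0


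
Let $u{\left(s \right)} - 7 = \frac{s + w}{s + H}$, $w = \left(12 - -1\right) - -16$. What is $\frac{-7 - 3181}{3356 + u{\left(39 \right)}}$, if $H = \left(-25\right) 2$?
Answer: $- \frac{35068}{36925} \approx -0.94971$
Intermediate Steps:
$H = -50$
$w = 29$ ($w = \left(12 + 1\right) + 16 = 13 + 16 = 29$)
$u{\left(s \right)} = 7 + \frac{29 + s}{-50 + s}$ ($u{\left(s \right)} = 7 + \frac{s + 29}{s - 50} = 7 + \frac{29 + s}{-50 + s}$)
$\frac{-7 - 3181}{3356 + u{\left(39 \right)}} = \frac{-7 - 3181}{3356 + \frac{-321 + 8 \cdot 39}{-50 + 39}} = - \frac{3188}{3356 + \frac{-321 + 312}{-11}} = - \frac{3188}{3356 - - \frac{9}{11}} = - \frac{3188}{3356 + \frac{9}{11}} = - \frac{3188}{\frac{36925}{11}} = \left(-3188\right) \frac{11}{36925} = - \frac{35068}{36925}$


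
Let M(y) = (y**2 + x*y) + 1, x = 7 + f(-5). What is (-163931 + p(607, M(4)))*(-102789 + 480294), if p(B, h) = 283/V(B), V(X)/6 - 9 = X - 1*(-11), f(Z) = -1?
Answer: -25867822890355/418 ≈ -6.1885e+10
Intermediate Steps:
V(X) = 120 + 6*X (V(X) = 54 + 6*(X - 1*(-11)) = 54 + 6*(X + 11) = 54 + 6*(11 + X) = 54 + (66 + 6*X) = 120 + 6*X)
x = 6 (x = 7 - 1 = 6)
M(y) = 1 + y**2 + 6*y (M(y) = (y**2 + 6*y) + 1 = 1 + y**2 + 6*y)
p(B, h) = 283/(120 + 6*B)
(-163931 + p(607, M(4)))*(-102789 + 480294) = (-163931 + 283/(6*(20 + 607)))*(-102789 + 480294) = (-163931 + (283/6)/627)*377505 = (-163931 + (283/6)*(1/627))*377505 = (-163931 + 283/3762)*377505 = -616708139/3762*377505 = -25867822890355/418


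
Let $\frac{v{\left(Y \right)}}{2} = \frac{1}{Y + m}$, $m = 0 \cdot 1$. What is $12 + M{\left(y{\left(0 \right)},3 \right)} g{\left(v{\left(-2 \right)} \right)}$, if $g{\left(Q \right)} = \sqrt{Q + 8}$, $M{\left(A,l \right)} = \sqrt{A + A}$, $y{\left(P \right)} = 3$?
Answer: $12 + \sqrt{42} \approx 18.481$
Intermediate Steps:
$m = 0$
$M{\left(A,l \right)} = \sqrt{2} \sqrt{A}$ ($M{\left(A,l \right)} = \sqrt{2 A} = \sqrt{2} \sqrt{A}$)
$v{\left(Y \right)} = \frac{2}{Y}$ ($v{\left(Y \right)} = \frac{2}{Y + 0} = \frac{2}{Y}$)
$g{\left(Q \right)} = \sqrt{8 + Q}$
$12 + M{\left(y{\left(0 \right)},3 \right)} g{\left(v{\left(-2 \right)} \right)} = 12 + \sqrt{2} \sqrt{3} \sqrt{8 + \frac{2}{-2}} = 12 + \sqrt{6} \sqrt{8 + 2 \left(- \frac{1}{2}\right)} = 12 + \sqrt{6} \sqrt{8 - 1} = 12 + \sqrt{6} \sqrt{7} = 12 + \sqrt{42}$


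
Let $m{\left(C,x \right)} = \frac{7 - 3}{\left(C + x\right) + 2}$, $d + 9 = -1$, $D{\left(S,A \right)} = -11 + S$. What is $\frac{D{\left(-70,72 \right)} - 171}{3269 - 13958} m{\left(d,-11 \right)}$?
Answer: $- \frac{48}{9671} \approx -0.0049633$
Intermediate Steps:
$d = -10$ ($d = -9 - 1 = -10$)
$m{\left(C,x \right)} = \frac{4}{2 + C + x}$
$\frac{D{\left(-70,72 \right)} - 171}{3269 - 13958} m{\left(d,-11 \right)} = \frac{\left(-11 - 70\right) - 171}{3269 - 13958} \frac{4}{2 - 10 - 11} = \frac{-81 - 171}{-10689} \frac{4}{-19} = \left(-252\right) \left(- \frac{1}{10689}\right) 4 \left(- \frac{1}{19}\right) = \frac{12}{509} \left(- \frac{4}{19}\right) = - \frac{48}{9671}$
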